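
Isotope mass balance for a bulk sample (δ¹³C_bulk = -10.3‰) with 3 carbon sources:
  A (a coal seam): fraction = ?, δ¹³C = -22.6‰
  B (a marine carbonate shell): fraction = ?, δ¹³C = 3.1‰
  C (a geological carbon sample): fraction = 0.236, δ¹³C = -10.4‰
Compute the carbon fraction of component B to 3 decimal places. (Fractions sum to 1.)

0.367

Let f_B and f_A be the unknown fractions; fractions sum to 1 so f_B + f_A = 0.764.
Mass balance: Σ fᵢ·δᵢ = δ_bulk ⇒ f_B·(3.1) + f_A·(-22.6) = -10.3 − (-2.454) = -7.846
Substitute f_A = 0.764 − f_B:
f_B·(3.1 − -22.6) = -7.846 − 0.764×(-22.6) = 9.421
f_B = 9.421 / 25.7 = 0.3666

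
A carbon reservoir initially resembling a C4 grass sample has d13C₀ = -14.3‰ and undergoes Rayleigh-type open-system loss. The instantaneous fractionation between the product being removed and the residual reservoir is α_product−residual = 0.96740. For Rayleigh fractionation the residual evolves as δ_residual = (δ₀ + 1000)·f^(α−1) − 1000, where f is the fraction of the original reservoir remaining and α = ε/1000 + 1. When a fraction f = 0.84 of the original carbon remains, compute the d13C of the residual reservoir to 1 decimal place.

Rayleigh residual: δ_res = (δ₀ + 1000)·f^(α−1) − 1000
α − 1 = -0.03260
f^(α−1) = 0.84^(-0.03260) = 1.005700
δ_res = (-14.3 + 1000) × 1.005700 − 1000 = 991.319 − 1000 = -8.68‰

-8.7‰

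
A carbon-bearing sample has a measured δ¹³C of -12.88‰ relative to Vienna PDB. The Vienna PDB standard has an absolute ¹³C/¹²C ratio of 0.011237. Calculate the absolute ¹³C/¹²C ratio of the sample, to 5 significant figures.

R_sample = R_standard × (δ¹³C/1000 + 1)
R_sample = 0.011237 × (-12.88/1000 + 1) = 0.011237 × 0.987120
R_sample = 0.0110923

0.011092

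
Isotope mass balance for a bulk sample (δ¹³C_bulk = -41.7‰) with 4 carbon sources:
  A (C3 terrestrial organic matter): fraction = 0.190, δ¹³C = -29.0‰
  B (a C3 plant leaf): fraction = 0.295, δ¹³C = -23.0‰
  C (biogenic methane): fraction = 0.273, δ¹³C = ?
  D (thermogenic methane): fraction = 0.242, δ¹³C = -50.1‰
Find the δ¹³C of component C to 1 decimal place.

Isotope mass balance: δ_bulk = Σ fᵢ·δᵢ.
-41.7 = 0.190×(-29.0) + 0.295×(-23.0) + 0.273×δ_C + 0.242×(-50.1)
0.273·δ_C = -41.7 − (-24.419) = -17.281
δ_C = -17.281 / 0.273 = -63.30‰

-63.3‰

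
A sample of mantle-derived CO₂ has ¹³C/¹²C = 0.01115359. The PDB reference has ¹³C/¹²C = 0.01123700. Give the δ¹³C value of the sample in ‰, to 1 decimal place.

δ¹³C = (R_sample / R_standard − 1) × 1000
R_sample / R_standard = 0.01115359 / 0.01123700 = 0.992577
δ¹³C = (0.992577 − 1) × 1000 = -7.42‰

-7.4‰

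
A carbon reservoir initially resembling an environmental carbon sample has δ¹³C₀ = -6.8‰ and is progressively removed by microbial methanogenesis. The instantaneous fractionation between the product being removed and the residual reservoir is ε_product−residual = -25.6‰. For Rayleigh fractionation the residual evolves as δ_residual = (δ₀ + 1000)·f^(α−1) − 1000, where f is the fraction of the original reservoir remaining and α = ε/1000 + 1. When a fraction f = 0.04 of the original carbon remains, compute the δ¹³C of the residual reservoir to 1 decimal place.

Rayleigh residual: δ_res = (δ₀ + 1000)·f^(α−1) − 1000
α = ε/1000 + 1 = 0.97440, so α − 1 = -0.02560
f^(α−1) = 0.04^(-0.02560) = 1.085894
δ_res = (-6.8 + 1000) × 1.085894 − 1000 = 1078.510 − 1000 = 78.51‰

78.5‰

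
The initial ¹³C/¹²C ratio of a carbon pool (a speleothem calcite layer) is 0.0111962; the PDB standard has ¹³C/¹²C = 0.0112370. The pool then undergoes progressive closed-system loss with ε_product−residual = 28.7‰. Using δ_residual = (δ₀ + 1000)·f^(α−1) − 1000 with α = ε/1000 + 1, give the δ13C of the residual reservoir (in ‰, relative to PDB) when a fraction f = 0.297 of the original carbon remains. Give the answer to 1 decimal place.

δ₀ = (0.0111962/0.0112370 − 1)×1000 = (0.996369 − 1)×1000 = -3.631‰
α − 1 = ε/1000 = 0.0287
f^(α−1) = 0.297^(0.0287) = 0.965758
δ_res = (-3.631 + 1000) × 0.965758 − 1000 = 962.251 − 1000 = -37.75‰

-37.7‰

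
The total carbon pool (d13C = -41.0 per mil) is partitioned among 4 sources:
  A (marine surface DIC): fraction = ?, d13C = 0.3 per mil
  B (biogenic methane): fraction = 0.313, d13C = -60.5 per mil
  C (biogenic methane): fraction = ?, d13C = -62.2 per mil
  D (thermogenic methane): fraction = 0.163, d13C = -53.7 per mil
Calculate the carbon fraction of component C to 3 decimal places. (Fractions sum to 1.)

0.215

Let f_C and f_A be the unknown fractions; fractions sum to 1 so f_C + f_A = 0.524.
Mass balance: Σ fᵢ·δᵢ = δ_bulk ⇒ f_C·(-62.2) + f_A·(0.3) = -41.0 − (-27.690) = -13.310
Substitute f_A = 0.524 − f_C:
f_C·(-62.2 − 0.3) = -13.310 − 0.524×(0.3) = -13.468
f_C = -13.468 / -62.5 = 0.2155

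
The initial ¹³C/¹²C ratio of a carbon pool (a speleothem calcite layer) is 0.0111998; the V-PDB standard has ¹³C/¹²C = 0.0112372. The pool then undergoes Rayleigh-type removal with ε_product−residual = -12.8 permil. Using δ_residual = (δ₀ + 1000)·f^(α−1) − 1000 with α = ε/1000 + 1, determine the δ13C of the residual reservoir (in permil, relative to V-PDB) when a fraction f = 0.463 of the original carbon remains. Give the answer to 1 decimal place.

6.5 permil

δ₀ = (0.0111998/0.0112372 − 1)×1000 = (0.996672 − 1)×1000 = -3.328 permil
α − 1 = ε/1000 = -0.0128
f^(α−1) = 0.463^(-0.0128) = 1.009905
δ_res = (-3.328 + 1000) × 1.009905 − 1000 = 1006.544 − 1000 = 6.54 permil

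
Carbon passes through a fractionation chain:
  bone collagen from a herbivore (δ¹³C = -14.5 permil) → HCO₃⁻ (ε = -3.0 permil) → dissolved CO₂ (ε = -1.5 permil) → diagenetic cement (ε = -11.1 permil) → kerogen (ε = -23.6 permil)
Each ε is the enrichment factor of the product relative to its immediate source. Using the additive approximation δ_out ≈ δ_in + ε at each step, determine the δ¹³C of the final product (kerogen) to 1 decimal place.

step 1: δ ≈ -14.5 + (-3.0) = -17.5 permil
step 2: δ ≈ -17.5 + (-1.5) = -19.0 permil
step 3: δ ≈ -19.0 + (-11.1) = -30.1 permil
step 4: δ ≈ -30.1 + (-23.6) = -53.7 permil

-53.7 permil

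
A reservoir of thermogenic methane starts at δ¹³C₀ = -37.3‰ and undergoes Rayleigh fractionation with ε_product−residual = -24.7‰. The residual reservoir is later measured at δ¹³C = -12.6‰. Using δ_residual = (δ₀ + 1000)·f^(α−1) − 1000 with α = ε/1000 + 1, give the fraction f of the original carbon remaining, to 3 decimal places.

α − 1 = ε/1000 = -0.0247
(δ_res + 1000)/(δ₀ + 1000) = (-12.6 + 1000)/(-37.3 + 1000) = 987.4/962.7 = 1.025657
f = 1.025657^(1/-0.0247) = exp(ln(1.025657)/-0.0247) = exp(0.02533/-0.0247)
f = exp(-1.0256) = 0.3586

0.359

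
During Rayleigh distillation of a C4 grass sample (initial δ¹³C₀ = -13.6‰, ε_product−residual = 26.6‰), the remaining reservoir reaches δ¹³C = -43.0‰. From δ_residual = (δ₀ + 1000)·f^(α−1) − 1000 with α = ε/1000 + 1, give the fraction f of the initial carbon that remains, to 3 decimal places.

α − 1 = ε/1000 = 0.0266
(δ_res + 1000)/(δ₀ + 1000) = (-43.0 + 1000)/(-13.6 + 1000) = 957.0/986.4 = 0.970195
f = 0.970195^(1/0.0266) = exp(ln(0.970195)/0.0266) = exp(-0.03026/0.0266)
f = exp(-1.1375) = 0.3206

0.321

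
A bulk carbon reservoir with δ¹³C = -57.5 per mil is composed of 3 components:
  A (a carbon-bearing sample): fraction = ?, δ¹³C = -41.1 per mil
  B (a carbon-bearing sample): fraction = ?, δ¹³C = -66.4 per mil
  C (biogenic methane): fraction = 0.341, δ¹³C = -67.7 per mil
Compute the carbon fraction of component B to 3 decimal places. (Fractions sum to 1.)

0.290

Let f_B and f_A be the unknown fractions; fractions sum to 1 so f_B + f_A = 0.659.
Mass balance: Σ fᵢ·δᵢ = δ_bulk ⇒ f_B·(-66.4) + f_A·(-41.1) = -57.5 − (-23.086) = -34.414
Substitute f_A = 0.659 − f_B:
f_B·(-66.4 − -41.1) = -34.414 − 0.659×(-41.1) = -7.329
f_B = -7.329 / -25.3 = 0.2897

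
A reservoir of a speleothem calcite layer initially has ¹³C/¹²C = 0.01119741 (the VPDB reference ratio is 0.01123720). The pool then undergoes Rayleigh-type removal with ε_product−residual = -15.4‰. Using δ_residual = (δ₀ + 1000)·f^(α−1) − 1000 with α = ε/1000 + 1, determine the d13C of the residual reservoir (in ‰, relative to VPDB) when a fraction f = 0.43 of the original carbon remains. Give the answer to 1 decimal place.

δ₀ = (0.01119741/0.01123720 − 1)×1000 = (0.996459 − 1)×1000 = -3.541‰
α − 1 = ε/1000 = -0.0154
f^(α−1) = 0.43^(-0.0154) = 1.013082
δ_res = (-3.541 + 1000) × 1.013082 − 1000 = 1009.495 − 1000 = 9.49‰

9.5‰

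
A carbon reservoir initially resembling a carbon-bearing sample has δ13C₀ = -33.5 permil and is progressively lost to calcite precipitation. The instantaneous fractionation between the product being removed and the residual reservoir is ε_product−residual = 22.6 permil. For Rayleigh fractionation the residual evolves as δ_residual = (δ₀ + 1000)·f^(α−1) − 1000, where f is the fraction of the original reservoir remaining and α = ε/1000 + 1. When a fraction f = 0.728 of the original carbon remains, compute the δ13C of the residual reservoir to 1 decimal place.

Rayleigh residual: δ_res = (δ₀ + 1000)·f^(α−1) − 1000
α = ε/1000 + 1 = 1.02260, so α − 1 = 0.02260
f^(α−1) = 0.728^(0.02260) = 0.992851
δ_res = (-33.5 + 1000) × 0.992851 − 1000 = 959.591 − 1000 = -40.41 permil

-40.4 permil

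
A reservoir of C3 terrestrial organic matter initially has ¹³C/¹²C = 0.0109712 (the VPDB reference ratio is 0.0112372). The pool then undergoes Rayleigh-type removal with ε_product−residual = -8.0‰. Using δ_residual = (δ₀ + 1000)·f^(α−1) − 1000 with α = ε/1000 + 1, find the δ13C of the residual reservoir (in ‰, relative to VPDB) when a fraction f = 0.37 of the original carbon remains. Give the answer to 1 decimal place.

δ₀ = (0.0109712/0.0112372 − 1)×1000 = (0.976329 − 1)×1000 = -23.671‰
α − 1 = ε/1000 = -0.0080
f^(α−1) = 0.37^(-0.0080) = 1.007986
δ_res = (-23.671 + 1000) × 1.007986 − 1000 = 984.125 − 1000 = -15.87‰

-15.9‰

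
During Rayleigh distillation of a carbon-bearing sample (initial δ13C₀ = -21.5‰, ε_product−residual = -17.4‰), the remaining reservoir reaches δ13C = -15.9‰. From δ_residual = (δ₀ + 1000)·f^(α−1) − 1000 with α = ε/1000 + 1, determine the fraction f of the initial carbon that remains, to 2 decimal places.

0.72

α − 1 = ε/1000 = -0.0174
(δ_res + 1000)/(δ₀ + 1000) = (-15.9 + 1000)/(-21.5 + 1000) = 984.1/978.5 = 1.005723
f = 1.005723^(1/-0.0174) = exp(ln(1.005723)/-0.0174) = exp(0.00571/-0.0174)
f = exp(-0.3280) = 0.7204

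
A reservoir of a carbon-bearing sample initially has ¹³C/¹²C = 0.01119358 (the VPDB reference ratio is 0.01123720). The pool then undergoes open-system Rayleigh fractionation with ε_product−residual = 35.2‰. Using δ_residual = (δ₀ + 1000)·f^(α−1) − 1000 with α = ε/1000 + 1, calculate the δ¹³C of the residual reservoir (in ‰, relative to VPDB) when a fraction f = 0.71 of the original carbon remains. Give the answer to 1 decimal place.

-15.8‰

δ₀ = (0.01119358/0.01123720 − 1)×1000 = (0.996118 − 1)×1000 = -3.882‰
α − 1 = ε/1000 = 0.0352
f^(α−1) = 0.71^(0.0352) = 0.988017
δ_res = (-3.882 + 1000) × 0.988017 − 1000 = 984.181 − 1000 = -15.82‰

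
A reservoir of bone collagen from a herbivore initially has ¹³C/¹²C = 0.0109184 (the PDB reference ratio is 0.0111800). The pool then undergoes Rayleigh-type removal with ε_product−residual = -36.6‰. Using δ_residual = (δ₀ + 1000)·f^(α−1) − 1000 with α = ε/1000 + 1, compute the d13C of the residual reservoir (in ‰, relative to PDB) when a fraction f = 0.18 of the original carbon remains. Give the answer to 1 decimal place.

39.9‰

δ₀ = (0.0109184/0.0111800 − 1)×1000 = (0.976601 − 1)×1000 = -23.399‰
α − 1 = ε/1000 = -0.0366
f^(α−1) = 0.18^(-0.0366) = 1.064773
δ_res = (-23.399 + 1000) × 1.064773 − 1000 = 1039.858 − 1000 = 39.86‰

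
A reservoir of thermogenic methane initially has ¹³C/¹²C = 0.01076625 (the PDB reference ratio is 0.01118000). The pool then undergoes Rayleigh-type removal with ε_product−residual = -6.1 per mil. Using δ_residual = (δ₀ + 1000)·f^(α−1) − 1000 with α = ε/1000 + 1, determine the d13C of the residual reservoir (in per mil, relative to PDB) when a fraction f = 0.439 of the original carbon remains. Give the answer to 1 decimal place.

-32.2 per mil

δ₀ = (0.01076625/0.01118000 − 1)×1000 = (0.962992 − 1)×1000 = -37.008 per mil
α − 1 = ε/1000 = -0.0061
f^(α−1) = 0.439^(-0.0061) = 1.005034
δ_res = (-37.008 + 1000) × 1.005034 − 1000 = 967.840 − 1000 = -32.16 per mil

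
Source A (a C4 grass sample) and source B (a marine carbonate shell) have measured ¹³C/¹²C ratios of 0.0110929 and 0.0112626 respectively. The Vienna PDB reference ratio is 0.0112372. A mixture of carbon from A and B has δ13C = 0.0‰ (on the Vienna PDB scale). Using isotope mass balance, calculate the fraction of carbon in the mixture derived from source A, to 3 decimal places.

0.150

δ_A = (0.0110929/0.0112372 − 1)×1000 = (0.987159 − 1)×1000 = -12.841‰
δ_B = (0.0112626/0.0112372 − 1)×1000 = (1.002260 − 1)×1000 = 2.260‰
f_A = (δ_mix − δ_B)/(δ_A − δ_B) = (-0.0 − (2.260))/(-12.841 − (2.260))
f_A = -2.260 / -15.102 = 0.1497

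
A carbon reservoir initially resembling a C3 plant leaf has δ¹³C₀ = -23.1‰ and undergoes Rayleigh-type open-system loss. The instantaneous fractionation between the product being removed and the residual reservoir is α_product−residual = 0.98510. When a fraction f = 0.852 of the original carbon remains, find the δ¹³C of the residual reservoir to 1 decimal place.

-20.8‰

Rayleigh residual: δ_res = (δ₀ + 1000)·f^(α−1) − 1000
α − 1 = -0.01490
f^(α−1) = 0.852^(-0.01490) = 1.002389
δ_res = (-23.1 + 1000) × 1.002389 − 1000 = 979.234 − 1000 = -20.77‰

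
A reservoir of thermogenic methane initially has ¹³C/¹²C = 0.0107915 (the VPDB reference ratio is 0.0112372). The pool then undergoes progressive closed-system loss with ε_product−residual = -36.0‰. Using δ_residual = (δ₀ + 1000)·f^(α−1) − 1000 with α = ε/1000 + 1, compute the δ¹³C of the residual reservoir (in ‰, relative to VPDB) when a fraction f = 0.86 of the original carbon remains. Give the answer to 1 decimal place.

δ₀ = (0.0107915/0.0112372 − 1)×1000 = (0.960337 − 1)×1000 = -39.663‰
α − 1 = ε/1000 = -0.0360
f^(α−1) = 0.86^(-0.0360) = 1.005444
δ_res = (-39.663 + 1000) × 1.005444 − 1000 = 965.566 − 1000 = -34.43‰

-34.4‰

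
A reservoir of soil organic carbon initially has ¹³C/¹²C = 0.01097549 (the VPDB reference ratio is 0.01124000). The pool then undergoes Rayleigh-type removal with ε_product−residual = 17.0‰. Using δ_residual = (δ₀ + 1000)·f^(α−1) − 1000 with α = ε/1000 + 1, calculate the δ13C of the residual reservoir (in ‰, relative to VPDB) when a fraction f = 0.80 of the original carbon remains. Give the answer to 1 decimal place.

δ₀ = (0.01097549/0.01124000 − 1)×1000 = (0.976467 − 1)×1000 = -23.533‰
α − 1 = ε/1000 = 0.0170
f^(α−1) = 0.80^(0.0170) = 0.996214
δ_res = (-23.533 + 1000) × 0.996214 − 1000 = 972.770 − 1000 = -27.23‰

-27.2‰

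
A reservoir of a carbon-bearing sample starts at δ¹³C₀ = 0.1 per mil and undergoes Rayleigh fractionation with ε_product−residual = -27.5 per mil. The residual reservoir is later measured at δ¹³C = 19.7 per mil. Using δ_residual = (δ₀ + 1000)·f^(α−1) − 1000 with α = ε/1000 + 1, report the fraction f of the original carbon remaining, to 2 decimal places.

0.49

α − 1 = ε/1000 = -0.0275
(δ_res + 1000)/(δ₀ + 1000) = (19.7 + 1000)/(0.1 + 1000) = 1019.7/1000.1 = 1.019598
f = 1.019598^(1/-0.0275) = exp(ln(1.019598)/-0.0275) = exp(0.01941/-0.0275)
f = exp(-0.7058) = 0.4937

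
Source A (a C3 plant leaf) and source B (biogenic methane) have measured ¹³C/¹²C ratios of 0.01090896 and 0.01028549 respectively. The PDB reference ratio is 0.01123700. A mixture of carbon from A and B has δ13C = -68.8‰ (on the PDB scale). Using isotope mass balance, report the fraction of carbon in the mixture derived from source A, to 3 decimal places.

0.286

δ_A = (0.01090896/0.01123700 − 1)×1000 = (0.970807 − 1)×1000 = -29.193‰
δ_B = (0.01028549/0.01123700 − 1)×1000 = (0.915323 − 1)×1000 = -84.677‰
f_A = (δ_mix − δ_B)/(δ_A − δ_B) = (-68.8 − (-84.677))/(-29.193 − (-84.677))
f_A = 15.877 / 55.484 = 0.2861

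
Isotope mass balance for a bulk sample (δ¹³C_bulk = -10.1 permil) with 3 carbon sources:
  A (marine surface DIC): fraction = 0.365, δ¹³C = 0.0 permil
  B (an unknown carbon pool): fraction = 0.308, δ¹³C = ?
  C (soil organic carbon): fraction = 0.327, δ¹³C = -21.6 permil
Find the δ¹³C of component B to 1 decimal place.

Isotope mass balance: δ_bulk = Σ fᵢ·δᵢ.
-10.1 = 0.365×(0.0) + 0.308×δ_B + 0.327×(-21.6)
0.308·δ_B = -10.1 − (-7.063) = -3.037
δ_B = -3.037 / 0.308 = -9.86 permil

-9.9 permil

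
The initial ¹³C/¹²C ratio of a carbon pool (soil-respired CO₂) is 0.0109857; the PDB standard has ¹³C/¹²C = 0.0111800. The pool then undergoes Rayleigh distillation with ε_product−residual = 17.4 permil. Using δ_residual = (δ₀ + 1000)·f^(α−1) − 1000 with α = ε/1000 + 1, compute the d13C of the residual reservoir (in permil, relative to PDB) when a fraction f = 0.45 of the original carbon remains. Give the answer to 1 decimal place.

δ₀ = (0.0109857/0.0111800 − 1)×1000 = (0.982621 − 1)×1000 = -17.379 permil
α − 1 = ε/1000 = 0.0174
f^(α−1) = 0.45^(0.0174) = 0.986202
δ_res = (-17.379 + 1000) × 0.986202 − 1000 = 969.063 − 1000 = -30.94 permil

-30.9 permil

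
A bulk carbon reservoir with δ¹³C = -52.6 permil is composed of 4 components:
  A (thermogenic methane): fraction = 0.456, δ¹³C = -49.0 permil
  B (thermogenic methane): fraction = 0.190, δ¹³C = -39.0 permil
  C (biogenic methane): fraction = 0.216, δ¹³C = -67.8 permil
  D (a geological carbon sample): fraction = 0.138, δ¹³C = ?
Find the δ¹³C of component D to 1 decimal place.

-59.4 permil

Isotope mass balance: δ_bulk = Σ fᵢ·δᵢ.
-52.6 = 0.456×(-49.0) + 0.190×(-39.0) + 0.216×(-67.8) + 0.138×δ_D
0.138·δ_D = -52.6 − (-44.399) = -8.201
δ_D = -8.201 / 0.138 = -59.43 permil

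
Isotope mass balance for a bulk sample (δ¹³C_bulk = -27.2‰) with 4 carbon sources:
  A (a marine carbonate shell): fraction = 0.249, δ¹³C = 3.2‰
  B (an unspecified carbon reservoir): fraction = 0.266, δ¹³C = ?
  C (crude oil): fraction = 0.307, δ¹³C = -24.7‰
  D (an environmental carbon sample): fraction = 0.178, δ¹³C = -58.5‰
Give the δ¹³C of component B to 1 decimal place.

-37.6‰

Isotope mass balance: δ_bulk = Σ fᵢ·δᵢ.
-27.2 = 0.249×(3.2) + 0.266×δ_B + 0.307×(-24.7) + 0.178×(-58.5)
0.266·δ_B = -27.2 − (-17.199) = -10.001
δ_B = -10.001 / 0.266 = -37.60‰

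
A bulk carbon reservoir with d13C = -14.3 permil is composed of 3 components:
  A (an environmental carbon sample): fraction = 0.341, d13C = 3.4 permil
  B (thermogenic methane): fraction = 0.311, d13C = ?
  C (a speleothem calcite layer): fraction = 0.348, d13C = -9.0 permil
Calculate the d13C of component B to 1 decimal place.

Isotope mass balance: δ_bulk = Σ fᵢ·δᵢ.
-14.3 = 0.341×(3.4) + 0.311×δ_B + 0.348×(-9.0)
0.311·δ_B = -14.3 − (-1.973) = -12.327
δ_B = -12.327 / 0.311 = -39.64 permil

-39.6 permil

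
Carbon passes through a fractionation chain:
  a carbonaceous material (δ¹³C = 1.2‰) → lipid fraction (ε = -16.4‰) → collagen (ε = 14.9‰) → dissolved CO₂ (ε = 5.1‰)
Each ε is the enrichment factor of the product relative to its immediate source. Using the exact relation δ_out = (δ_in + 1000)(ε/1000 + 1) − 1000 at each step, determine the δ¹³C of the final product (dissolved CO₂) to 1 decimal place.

4.6‰

step 1: δ = (1.20 + 1000)·(-16.4/1000 + 1) − 1000 = -15.22‰
step 2: δ = (-15.22 + 1000)·(14.9/1000 + 1) − 1000 = -0.55‰
step 3: δ = (-0.55 + 1000)·(5.1/1000 + 1) − 1000 = 4.55‰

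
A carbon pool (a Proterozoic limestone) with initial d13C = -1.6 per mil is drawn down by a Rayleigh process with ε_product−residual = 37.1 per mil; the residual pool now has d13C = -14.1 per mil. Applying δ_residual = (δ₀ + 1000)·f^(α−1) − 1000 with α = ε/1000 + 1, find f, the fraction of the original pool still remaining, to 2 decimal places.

0.71

α − 1 = ε/1000 = 0.0371
(δ_res + 1000)/(δ₀ + 1000) = (-14.1 + 1000)/(-1.6 + 1000) = 985.9/998.4 = 0.987480
f = 0.987480^(1/0.0371) = exp(ln(0.987480)/0.0371) = exp(-0.01260/0.0371)
f = exp(-0.3396) = 0.7121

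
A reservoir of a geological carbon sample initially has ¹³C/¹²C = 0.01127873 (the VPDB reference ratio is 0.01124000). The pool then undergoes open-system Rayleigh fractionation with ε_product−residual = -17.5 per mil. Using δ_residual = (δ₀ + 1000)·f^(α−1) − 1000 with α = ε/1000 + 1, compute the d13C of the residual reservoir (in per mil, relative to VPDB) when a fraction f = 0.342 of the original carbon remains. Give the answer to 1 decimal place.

22.5 per mil

δ₀ = (0.01127873/0.01124000 − 1)×1000 = (1.003446 − 1)×1000 = 3.446 per mil
α − 1 = ε/1000 = -0.0175
f^(α−1) = 0.342^(-0.0175) = 1.018954
δ_res = (3.446 + 1000) × 1.018954 − 1000 = 1022.465 − 1000 = 22.46 per mil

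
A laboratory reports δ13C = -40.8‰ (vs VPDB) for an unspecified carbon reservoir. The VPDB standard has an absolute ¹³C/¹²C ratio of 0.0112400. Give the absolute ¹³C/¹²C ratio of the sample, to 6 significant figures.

0.0107814

R_sample = R_standard × (δ13C/1000 + 1)
R_sample = 0.0112400 × (-40.8/1000 + 1) = 0.0112400 × 0.959200
R_sample = 0.0107814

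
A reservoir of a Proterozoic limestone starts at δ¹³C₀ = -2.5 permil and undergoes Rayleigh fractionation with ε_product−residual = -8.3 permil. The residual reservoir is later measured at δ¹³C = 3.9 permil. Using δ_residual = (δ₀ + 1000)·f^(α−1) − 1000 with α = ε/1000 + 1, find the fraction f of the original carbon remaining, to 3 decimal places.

0.463

α − 1 = ε/1000 = -0.0083
(δ_res + 1000)/(δ₀ + 1000) = (3.9 + 1000)/(-2.5 + 1000) = 1003.9/997.5 = 1.006416
f = 1.006416^(1/-0.0083) = exp(ln(1.006416)/-0.0083) = exp(0.00640/-0.0083)
f = exp(-0.7705) = 0.4628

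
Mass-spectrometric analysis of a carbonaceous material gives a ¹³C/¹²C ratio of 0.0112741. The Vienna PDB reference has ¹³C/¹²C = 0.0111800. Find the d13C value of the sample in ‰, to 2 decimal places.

d13C = (R_sample / R_standard − 1) × 1000
R_sample / R_standard = 0.0112741 / 0.0111800 = 1.008417
d13C = (1.008417 − 1) × 1000 = 8.417‰

8.42‰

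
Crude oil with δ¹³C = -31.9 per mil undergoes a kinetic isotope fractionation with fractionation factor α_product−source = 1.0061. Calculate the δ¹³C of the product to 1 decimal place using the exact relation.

δ_product = (δ_source + 1000)·α − 1000
δ_product = (-31.9 + 1000) × 1.0061 − 1000
δ_product = 974.005 − 1000 = -25.99 per mil

-26.0 per mil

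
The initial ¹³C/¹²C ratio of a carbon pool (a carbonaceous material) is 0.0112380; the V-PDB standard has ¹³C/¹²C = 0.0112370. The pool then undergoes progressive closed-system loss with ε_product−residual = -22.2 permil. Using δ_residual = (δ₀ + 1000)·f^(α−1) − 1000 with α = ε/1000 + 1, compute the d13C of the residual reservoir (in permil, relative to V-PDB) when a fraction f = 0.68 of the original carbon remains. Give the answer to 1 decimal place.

8.7 permil

δ₀ = (0.0112380/0.0112370 − 1)×1000 = (1.000089 − 1)×1000 = 0.089 permil
α − 1 = ε/1000 = -0.0222
f^(α−1) = 0.68^(-0.0222) = 1.008598
δ_res = (0.089 + 1000) × 1.008598 − 1000 = 1008.688 − 1000 = 8.69 permil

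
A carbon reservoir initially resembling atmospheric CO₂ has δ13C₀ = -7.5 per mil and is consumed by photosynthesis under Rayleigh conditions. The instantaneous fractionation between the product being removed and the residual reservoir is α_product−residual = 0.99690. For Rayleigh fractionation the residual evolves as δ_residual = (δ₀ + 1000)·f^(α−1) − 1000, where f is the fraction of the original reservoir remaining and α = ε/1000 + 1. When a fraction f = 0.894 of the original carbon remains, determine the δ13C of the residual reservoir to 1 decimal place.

Rayleigh residual: δ_res = (δ₀ + 1000)·f^(α−1) − 1000
α − 1 = -0.00310
f^(α−1) = 0.894^(-0.00310) = 1.000347
δ_res = (-7.5 + 1000) × 1.000347 − 1000 = 992.845 − 1000 = -7.16 per mil

-7.2 per mil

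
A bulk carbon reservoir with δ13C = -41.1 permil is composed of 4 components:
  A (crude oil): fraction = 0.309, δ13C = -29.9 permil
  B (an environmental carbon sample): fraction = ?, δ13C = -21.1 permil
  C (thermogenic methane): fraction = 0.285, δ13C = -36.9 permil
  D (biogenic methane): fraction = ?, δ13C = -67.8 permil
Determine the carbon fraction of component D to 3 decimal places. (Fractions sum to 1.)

0.274

Let f_D and f_B be the unknown fractions; fractions sum to 1 so f_D + f_B = 0.406.
Mass balance: Σ fᵢ·δᵢ = δ_bulk ⇒ f_D·(-67.8) + f_B·(-21.1) = -41.1 − (-19.756) = -21.344
Substitute f_B = 0.406 − f_D:
f_D·(-67.8 − -21.1) = -21.344 − 0.406×(-21.1) = -12.778
f_D = -12.778 / -46.7 = 0.2736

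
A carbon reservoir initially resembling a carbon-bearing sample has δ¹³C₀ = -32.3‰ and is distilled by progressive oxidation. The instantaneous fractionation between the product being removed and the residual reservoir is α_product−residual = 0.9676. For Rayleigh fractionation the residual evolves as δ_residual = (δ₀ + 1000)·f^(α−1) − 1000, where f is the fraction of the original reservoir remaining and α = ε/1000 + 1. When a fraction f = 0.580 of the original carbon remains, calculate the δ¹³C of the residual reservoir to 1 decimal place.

-15.1‰

Rayleigh residual: δ_res = (δ₀ + 1000)·f^(α−1) − 1000
α − 1 = -0.03240
f^(α−1) = 0.580^(-0.03240) = 1.017806
δ_res = (-32.3 + 1000) × 1.017806 − 1000 = 984.931 − 1000 = -15.07‰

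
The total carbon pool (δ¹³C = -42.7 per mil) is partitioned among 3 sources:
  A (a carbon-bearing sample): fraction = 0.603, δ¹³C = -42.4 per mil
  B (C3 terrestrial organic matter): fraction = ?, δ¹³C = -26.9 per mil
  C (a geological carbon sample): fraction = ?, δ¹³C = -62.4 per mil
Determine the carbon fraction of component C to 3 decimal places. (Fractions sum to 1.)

0.182

Let f_C and f_B be the unknown fractions; fractions sum to 1 so f_C + f_B = 0.397.
Mass balance: Σ fᵢ·δᵢ = δ_bulk ⇒ f_C·(-62.4) + f_B·(-26.9) = -42.7 − (-25.567) = -17.133
Substitute f_B = 0.397 − f_C:
f_C·(-62.4 − -26.9) = -17.133 − 0.397×(-26.9) = -6.454
f_C = -6.454 / -35.5 = 0.1818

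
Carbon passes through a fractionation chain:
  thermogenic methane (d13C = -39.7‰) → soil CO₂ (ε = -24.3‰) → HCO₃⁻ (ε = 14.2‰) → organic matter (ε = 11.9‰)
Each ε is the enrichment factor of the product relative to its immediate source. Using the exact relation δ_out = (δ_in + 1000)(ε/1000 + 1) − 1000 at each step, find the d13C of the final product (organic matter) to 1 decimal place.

-38.4‰

step 1: δ = (-39.70 + 1000)·(-24.3/1000 + 1) − 1000 = -63.04‰
step 2: δ = (-63.04 + 1000)·(14.2/1000 + 1) − 1000 = -49.73‰
step 3: δ = (-49.73 + 1000)·(11.9/1000 + 1) − 1000 = -38.42‰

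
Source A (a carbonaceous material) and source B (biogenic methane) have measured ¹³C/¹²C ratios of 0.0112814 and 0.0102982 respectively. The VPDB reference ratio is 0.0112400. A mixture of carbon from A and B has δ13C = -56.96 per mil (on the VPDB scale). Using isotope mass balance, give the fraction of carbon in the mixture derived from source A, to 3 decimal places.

0.307

δ_A = (0.0112814/0.0112400 − 1)×1000 = (1.003683 − 1)×1000 = 3.683 per mil
δ_B = (0.0102982/0.0112400 − 1)×1000 = (0.916210 − 1)×1000 = -83.790 per mil
f_A = (δ_mix − δ_B)/(δ_A − δ_B) = (-56.96 − (-83.790))/(3.683 − (-83.790))
f_A = 26.830 / 87.473 = 0.3067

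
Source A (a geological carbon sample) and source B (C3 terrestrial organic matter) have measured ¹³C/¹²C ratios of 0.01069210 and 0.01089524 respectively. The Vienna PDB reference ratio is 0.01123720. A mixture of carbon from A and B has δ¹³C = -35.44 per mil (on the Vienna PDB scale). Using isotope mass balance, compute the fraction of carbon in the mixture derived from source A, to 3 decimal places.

0.277

δ_A = (0.01069210/0.01123720 − 1)×1000 = (0.951491 − 1)×1000 = -48.509 per mil
δ_B = (0.01089524/0.01123720 − 1)×1000 = (0.969569 − 1)×1000 = -30.431 per mil
f_A = (δ_mix − δ_B)/(δ_A − δ_B) = (-35.44 − (-30.431))/(-48.509 − (-30.431))
f_A = -5.009 / -18.077 = 0.2771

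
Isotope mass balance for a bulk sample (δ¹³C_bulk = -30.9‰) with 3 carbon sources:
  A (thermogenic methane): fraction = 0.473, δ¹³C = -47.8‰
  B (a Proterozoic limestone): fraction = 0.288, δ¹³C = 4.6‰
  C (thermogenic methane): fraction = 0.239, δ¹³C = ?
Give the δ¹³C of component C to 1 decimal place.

Isotope mass balance: δ_bulk = Σ fᵢ·δᵢ.
-30.9 = 0.473×(-47.8) + 0.288×(4.6) + 0.239×δ_C
0.239·δ_C = -30.9 − (-21.285) = -9.615
δ_C = -9.615 / 0.239 = -40.23‰

-40.2‰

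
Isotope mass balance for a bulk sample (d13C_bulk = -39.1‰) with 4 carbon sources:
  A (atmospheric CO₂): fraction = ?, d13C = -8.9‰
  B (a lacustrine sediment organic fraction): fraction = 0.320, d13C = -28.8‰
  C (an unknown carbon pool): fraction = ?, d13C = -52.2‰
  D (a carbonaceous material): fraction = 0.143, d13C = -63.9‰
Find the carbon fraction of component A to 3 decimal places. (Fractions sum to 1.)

Let f_A and f_C be the unknown fractions; fractions sum to 1 so f_A + f_C = 0.537.
Mass balance: Σ fᵢ·δᵢ = δ_bulk ⇒ f_A·(-8.9) + f_C·(-52.2) = -39.1 − (-18.354) = -20.746
Substitute f_C = 0.537 − f_A:
f_A·(-8.9 − -52.2) = -20.746 − 0.537×(-52.2) = 7.285
f_A = 7.285 / 43.3 = 0.1682

0.168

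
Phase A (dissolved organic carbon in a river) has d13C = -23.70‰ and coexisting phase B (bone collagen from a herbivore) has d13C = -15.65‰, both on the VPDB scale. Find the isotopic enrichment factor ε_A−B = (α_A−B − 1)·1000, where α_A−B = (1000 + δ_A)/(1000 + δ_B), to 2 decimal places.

-8.18‰

α_A−B = (1000 + -23.70) / (1000 + -15.65) = 976.30 / 984.35 = 0.991822
ε_A−B = (0.991822 − 1) × 1000 = -8.178‰
(The approximation ε ≈ δ_A − δ_B would give -8.05‰.)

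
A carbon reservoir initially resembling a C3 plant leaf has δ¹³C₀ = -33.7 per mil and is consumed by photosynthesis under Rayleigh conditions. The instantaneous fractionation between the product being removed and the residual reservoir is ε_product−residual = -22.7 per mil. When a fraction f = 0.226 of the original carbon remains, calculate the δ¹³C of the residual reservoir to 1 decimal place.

-0.5 per mil

Rayleigh residual: δ_res = (δ₀ + 1000)·f^(α−1) − 1000
α = ε/1000 + 1 = 0.97730, so α − 1 = -0.02270
f^(α−1) = 0.226^(-0.02270) = 1.034336
δ_res = (-33.7 + 1000) × 1.034336 − 1000 = 999.479 − 1000 = -0.52 per mil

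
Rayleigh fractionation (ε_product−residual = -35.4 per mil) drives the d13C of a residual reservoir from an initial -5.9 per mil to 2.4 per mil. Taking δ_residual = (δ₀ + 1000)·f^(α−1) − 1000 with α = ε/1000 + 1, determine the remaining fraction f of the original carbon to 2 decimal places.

0.79

α − 1 = ε/1000 = -0.0354
(δ_res + 1000)/(δ₀ + 1000) = (2.4 + 1000)/(-5.9 + 1000) = 1002.4/994.1 = 1.008349
f = 1.008349^(1/-0.0354) = exp(ln(1.008349)/-0.0354) = exp(0.00831/-0.0354)
f = exp(-0.2349) = 0.7907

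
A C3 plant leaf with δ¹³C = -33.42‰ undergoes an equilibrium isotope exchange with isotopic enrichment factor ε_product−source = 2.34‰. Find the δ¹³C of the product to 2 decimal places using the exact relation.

-31.16‰

Exactly, δ_product = (δ_source + 1000)·(ε/1000 + 1) − 1000.
δ_product = (-33.42 + 1000) × (2.34/1000 + 1) − 1000
δ_product = -31.158‰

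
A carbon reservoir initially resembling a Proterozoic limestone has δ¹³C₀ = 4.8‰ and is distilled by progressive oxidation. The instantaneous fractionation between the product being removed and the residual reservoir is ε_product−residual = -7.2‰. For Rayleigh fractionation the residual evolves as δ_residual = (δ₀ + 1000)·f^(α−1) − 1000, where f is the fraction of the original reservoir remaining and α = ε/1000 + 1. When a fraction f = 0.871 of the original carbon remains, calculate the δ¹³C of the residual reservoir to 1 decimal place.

5.8‰

Rayleigh residual: δ_res = (δ₀ + 1000)·f^(α−1) − 1000
α = ε/1000 + 1 = 0.99280, so α − 1 = -0.00720
f^(α−1) = 0.871^(-0.00720) = 1.000995
δ_res = (4.8 + 1000) × 1.000995 − 1000 = 1005.800 − 1000 = 5.80‰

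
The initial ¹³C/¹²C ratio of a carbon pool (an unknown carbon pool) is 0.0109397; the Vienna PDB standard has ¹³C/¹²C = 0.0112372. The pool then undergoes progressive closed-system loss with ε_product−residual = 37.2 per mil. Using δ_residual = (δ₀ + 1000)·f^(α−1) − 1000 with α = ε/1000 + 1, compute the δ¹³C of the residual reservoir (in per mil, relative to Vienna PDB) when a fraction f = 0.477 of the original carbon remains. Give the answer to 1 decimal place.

-52.9 per mil

δ₀ = (0.0109397/0.0112372 − 1)×1000 = (0.973525 − 1)×1000 = -26.475 per mil
α − 1 = ε/1000 = 0.0372
f^(α−1) = 0.477^(0.0372) = 0.972839
δ_res = (-26.475 + 1000) × 0.972839 − 1000 = 947.083 − 1000 = -52.92 per mil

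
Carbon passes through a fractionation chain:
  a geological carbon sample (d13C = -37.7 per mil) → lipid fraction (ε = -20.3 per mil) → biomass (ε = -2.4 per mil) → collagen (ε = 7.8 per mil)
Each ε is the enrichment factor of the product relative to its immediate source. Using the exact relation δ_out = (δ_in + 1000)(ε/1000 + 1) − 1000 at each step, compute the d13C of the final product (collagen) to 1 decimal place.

-52.2 per mil

step 1: δ = (-37.70 + 1000)·(-20.3/1000 + 1) − 1000 = -57.23 per mil
step 2: δ = (-57.23 + 1000)·(-2.4/1000 + 1) − 1000 = -59.50 per mil
step 3: δ = (-59.50 + 1000)·(7.8/1000 + 1) − 1000 = -52.16 per mil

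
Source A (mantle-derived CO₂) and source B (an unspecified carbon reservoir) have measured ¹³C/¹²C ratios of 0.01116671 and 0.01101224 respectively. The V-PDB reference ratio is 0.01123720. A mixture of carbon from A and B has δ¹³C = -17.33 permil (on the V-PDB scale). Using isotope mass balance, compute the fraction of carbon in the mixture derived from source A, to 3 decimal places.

0.196

δ_A = (0.01116671/0.01123720 − 1)×1000 = (0.993727 − 1)×1000 = -6.273 permil
δ_B = (0.01101224/0.01123720 − 1)×1000 = (0.979981 − 1)×1000 = -20.019 permil
f_A = (δ_mix − δ_B)/(δ_A − δ_B) = (-17.33 − (-20.019))/(-6.273 − (-20.019))
f_A = 2.689 / 13.746 = 0.1956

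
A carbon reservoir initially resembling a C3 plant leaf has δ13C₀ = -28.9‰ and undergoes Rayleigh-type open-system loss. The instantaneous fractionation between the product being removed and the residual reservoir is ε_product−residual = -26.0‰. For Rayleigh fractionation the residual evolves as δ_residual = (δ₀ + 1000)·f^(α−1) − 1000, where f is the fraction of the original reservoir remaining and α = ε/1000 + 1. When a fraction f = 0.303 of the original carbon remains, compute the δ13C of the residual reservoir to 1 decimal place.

1.7‰

Rayleigh residual: δ_res = (δ₀ + 1000)·f^(α−1) − 1000
α = ε/1000 + 1 = 0.97400, so α − 1 = -0.02600
f^(α−1) = 0.303^(-0.02600) = 1.031531
δ_res = (-28.9 + 1000) × 1.031531 − 1000 = 1001.720 − 1000 = 1.72‰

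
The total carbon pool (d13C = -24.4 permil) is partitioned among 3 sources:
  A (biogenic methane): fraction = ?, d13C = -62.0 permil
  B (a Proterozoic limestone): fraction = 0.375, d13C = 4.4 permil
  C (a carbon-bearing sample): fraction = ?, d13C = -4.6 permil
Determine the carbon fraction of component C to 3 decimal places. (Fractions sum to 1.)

Let f_C and f_A be the unknown fractions; fractions sum to 1 so f_C + f_A = 0.625.
Mass balance: Σ fᵢ·δᵢ = δ_bulk ⇒ f_C·(-4.6) + f_A·(-62.0) = -24.4 − (1.650) = -26.050
Substitute f_A = 0.625 − f_C:
f_C·(-4.6 − -62.0) = -26.050 − 0.625×(-62.0) = 12.700
f_C = 12.700 / 57.4 = 0.2213

0.221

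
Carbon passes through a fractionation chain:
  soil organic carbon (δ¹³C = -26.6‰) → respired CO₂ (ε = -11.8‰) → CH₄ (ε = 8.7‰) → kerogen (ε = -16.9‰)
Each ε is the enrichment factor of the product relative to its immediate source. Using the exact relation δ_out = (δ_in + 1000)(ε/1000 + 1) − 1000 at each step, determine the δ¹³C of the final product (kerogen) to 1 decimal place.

step 1: δ = (-26.60 + 1000)·(-11.8/1000 + 1) − 1000 = -38.09‰
step 2: δ = (-38.09 + 1000)·(8.7/1000 + 1) − 1000 = -29.72‰
step 3: δ = (-29.72 + 1000)·(-16.9/1000 + 1) − 1000 = -46.12‰

-46.1‰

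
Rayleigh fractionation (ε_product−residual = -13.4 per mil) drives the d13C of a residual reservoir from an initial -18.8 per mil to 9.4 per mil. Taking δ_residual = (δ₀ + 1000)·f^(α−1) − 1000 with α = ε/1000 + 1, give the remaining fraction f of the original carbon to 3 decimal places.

0.121

α − 1 = ε/1000 = -0.0134
(δ_res + 1000)/(δ₀ + 1000) = (9.4 + 1000)/(-18.8 + 1000) = 1009.4/981.2 = 1.028740
f = 1.028740^(1/-0.0134) = exp(ln(1.028740)/-0.0134) = exp(0.02834/-0.0134)
f = exp(-2.1146) = 0.1207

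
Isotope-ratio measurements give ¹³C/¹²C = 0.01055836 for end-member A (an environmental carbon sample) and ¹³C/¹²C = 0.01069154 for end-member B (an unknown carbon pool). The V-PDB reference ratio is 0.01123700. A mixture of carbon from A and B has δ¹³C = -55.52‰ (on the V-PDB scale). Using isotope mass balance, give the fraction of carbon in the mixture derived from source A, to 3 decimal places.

δ_A = (0.01055836/0.01123700 − 1)×1000 = (0.939607 − 1)×1000 = -60.393‰
δ_B = (0.01069154/0.01123700 − 1)×1000 = (0.951459 − 1)×1000 = -48.541‰
f_A = (δ_mix − δ_B)/(δ_A − δ_B) = (-55.52 − (-48.541))/(-60.393 − (-48.541))
f_A = -6.979 / -11.852 = 0.5888

0.589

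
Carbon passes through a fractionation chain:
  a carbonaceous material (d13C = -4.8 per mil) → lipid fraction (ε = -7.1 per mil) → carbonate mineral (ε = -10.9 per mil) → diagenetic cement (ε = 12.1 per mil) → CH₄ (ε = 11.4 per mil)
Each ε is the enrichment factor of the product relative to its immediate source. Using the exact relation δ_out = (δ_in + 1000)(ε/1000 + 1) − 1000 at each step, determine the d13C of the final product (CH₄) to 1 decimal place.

step 1: δ = (-4.80 + 1000)·(-7.1/1000 + 1) − 1000 = -11.87 per mil
step 2: δ = (-11.87 + 1000)·(-10.9/1000 + 1) − 1000 = -22.64 per mil
step 3: δ = (-22.64 + 1000)·(12.1/1000 + 1) − 1000 = -10.81 per mil
step 4: δ = (-10.81 + 1000)·(11.4/1000 + 1) − 1000 = 0.47 per mil

0.5 per mil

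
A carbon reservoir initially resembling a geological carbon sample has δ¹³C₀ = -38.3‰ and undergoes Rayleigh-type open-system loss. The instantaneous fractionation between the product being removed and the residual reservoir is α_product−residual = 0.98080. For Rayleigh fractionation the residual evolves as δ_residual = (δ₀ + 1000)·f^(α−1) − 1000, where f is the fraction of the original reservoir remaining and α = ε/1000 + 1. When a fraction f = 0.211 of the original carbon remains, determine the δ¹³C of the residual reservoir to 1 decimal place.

Rayleigh residual: δ_res = (δ₀ + 1000)·f^(α−1) − 1000
α − 1 = -0.01920
f^(α−1) = 0.211^(-0.01920) = 1.030324
δ_res = (-38.3 + 1000) × 1.030324 − 1000 = 990.863 − 1000 = -9.14‰

-9.1‰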